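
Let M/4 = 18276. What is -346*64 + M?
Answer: 50960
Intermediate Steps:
M = 73104 (M = 4*18276 = 73104)
-346*64 + M = -346*64 + 73104 = -22144 + 73104 = 50960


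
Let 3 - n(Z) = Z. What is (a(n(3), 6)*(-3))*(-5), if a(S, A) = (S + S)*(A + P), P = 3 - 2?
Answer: 0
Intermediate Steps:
P = 1
n(Z) = 3 - Z
a(S, A) = 2*S*(1 + A) (a(S, A) = (S + S)*(A + 1) = (2*S)*(1 + A) = 2*S*(1 + A))
(a(n(3), 6)*(-3))*(-5) = ((2*(3 - 1*3)*(1 + 6))*(-3))*(-5) = ((2*(3 - 3)*7)*(-3))*(-5) = ((2*0*7)*(-3))*(-5) = (0*(-3))*(-5) = 0*(-5) = 0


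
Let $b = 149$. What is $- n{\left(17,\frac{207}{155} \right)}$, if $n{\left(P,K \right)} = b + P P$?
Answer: $-438$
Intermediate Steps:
$n{\left(P,K \right)} = 149 + P^{2}$ ($n{\left(P,K \right)} = 149 + P P = 149 + P^{2}$)
$- n{\left(17,\frac{207}{155} \right)} = - (149 + 17^{2}) = - (149 + 289) = \left(-1\right) 438 = -438$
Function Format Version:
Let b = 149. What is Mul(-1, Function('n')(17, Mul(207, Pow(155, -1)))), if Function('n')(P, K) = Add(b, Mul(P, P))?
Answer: -438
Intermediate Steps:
Function('n')(P, K) = Add(149, Pow(P, 2)) (Function('n')(P, K) = Add(149, Mul(P, P)) = Add(149, Pow(P, 2)))
Mul(-1, Function('n')(17, Mul(207, Pow(155, -1)))) = Mul(-1, Add(149, Pow(17, 2))) = Mul(-1, Add(149, 289)) = Mul(-1, 438) = -438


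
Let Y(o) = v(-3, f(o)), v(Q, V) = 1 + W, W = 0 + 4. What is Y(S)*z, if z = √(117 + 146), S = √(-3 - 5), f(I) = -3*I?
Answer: 5*√263 ≈ 81.086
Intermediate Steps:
S = 2*I*√2 (S = √(-8) = 2*I*√2 ≈ 2.8284*I)
z = √263 ≈ 16.217
W = 4
v(Q, V) = 5 (v(Q, V) = 1 + 4 = 5)
Y(o) = 5
Y(S)*z = 5*√263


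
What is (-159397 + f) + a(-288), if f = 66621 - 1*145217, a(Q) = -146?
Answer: -238139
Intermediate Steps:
f = -78596 (f = 66621 - 145217 = -78596)
(-159397 + f) + a(-288) = (-159397 - 78596) - 146 = -237993 - 146 = -238139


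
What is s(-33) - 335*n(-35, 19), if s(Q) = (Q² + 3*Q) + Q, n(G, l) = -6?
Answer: 2967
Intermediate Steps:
s(Q) = Q² + 4*Q
s(-33) - 335*n(-35, 19) = -33*(4 - 33) - 335*(-6) = -33*(-29) + 2010 = 957 + 2010 = 2967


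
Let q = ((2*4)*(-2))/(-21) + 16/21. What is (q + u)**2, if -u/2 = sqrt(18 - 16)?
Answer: 4552/441 - 128*sqrt(2)/21 ≈ 1.7020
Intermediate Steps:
u = -2*sqrt(2) (u = -2*sqrt(18 - 16) = -2*sqrt(2) ≈ -2.8284)
q = 32/21 (q = (8*(-2))*(-1/21) + 16*(1/21) = -16*(-1/21) + 16/21 = 16/21 + 16/21 = 32/21 ≈ 1.5238)
(q + u)**2 = (32/21 - 2*sqrt(2))**2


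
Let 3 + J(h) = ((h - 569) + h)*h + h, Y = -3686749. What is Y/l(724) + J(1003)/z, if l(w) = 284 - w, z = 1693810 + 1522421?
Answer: 1078006458169/128649240 ≈ 8379.4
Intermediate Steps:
z = 3216231
J(h) = -3 + h + h*(-569 + 2*h) (J(h) = -3 + (((h - 569) + h)*h + h) = -3 + (((-569 + h) + h)*h + h) = -3 + ((-569 + 2*h)*h + h) = -3 + (h*(-569 + 2*h) + h) = -3 + (h + h*(-569 + 2*h)) = -3 + h + h*(-569 + 2*h))
Y/l(724) + J(1003)/z = -3686749/(284 - 1*724) + (-3 - 568*1003 + 2*1003**2)/3216231 = -3686749/(284 - 724) + (-3 - 569704 + 2*1006009)*(1/3216231) = -3686749/(-440) + (-3 - 569704 + 2012018)*(1/3216231) = -3686749*(-1/440) + 1442311*(1/3216231) = 335159/40 + 1442311/3216231 = 1078006458169/128649240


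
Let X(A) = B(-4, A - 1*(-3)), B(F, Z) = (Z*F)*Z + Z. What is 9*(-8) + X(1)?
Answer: -132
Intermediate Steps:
B(F, Z) = Z + F*Z**2 (B(F, Z) = (F*Z)*Z + Z = F*Z**2 + Z = Z + F*Z**2)
X(A) = (-11 - 4*A)*(3 + A) (X(A) = (A - 1*(-3))*(1 - 4*(A - 1*(-3))) = (A + 3)*(1 - 4*(A + 3)) = (3 + A)*(1 - 4*(3 + A)) = (3 + A)*(1 + (-12 - 4*A)) = (3 + A)*(-11 - 4*A) = (-11 - 4*A)*(3 + A))
9*(-8) + X(1) = 9*(-8) - (3 + 1)*(11 + 4*1) = -72 - 1*4*(11 + 4) = -72 - 1*4*15 = -72 - 60 = -132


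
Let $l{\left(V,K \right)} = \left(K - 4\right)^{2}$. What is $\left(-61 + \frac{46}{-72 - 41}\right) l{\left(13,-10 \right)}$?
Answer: $- \frac{1360044}{113} \approx -12036.0$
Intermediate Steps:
$l{\left(V,K \right)} = \left(-4 + K\right)^{2}$
$\left(-61 + \frac{46}{-72 - 41}\right) l{\left(13,-10 \right)} = \left(-61 + \frac{46}{-72 - 41}\right) \left(-4 - 10\right)^{2} = \left(-61 + \frac{46}{-113}\right) \left(-14\right)^{2} = \left(-61 + 46 \left(- \frac{1}{113}\right)\right) 196 = \left(-61 - \frac{46}{113}\right) 196 = \left(- \frac{6939}{113}\right) 196 = - \frac{1360044}{113}$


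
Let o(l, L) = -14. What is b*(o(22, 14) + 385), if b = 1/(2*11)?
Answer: 371/22 ≈ 16.864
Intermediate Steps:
b = 1/22 ≈ 0.045455
b*(o(22, 14) + 385) = (-14 + 385)/22 = (1/22)*371 = 371/22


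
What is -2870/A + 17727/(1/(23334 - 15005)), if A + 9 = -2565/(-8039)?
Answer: 5151899585384/34893 ≈ 1.4765e+8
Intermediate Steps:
A = -69786/8039 (A = -9 - 2565/(-8039) = -9 - 2565*(-1/8039) = -9 + 2565/8039 = -69786/8039 ≈ -8.6809)
-2870/A + 17727/(1/(23334 - 15005)) = -2870/(-69786/8039) + 17727/(1/(23334 - 15005)) = -2870*(-8039/69786) + 17727/(1/8329) = 11535965/34893 + 17727/(1/8329) = 11535965/34893 + 17727*8329 = 11535965/34893 + 147648183 = 5151899585384/34893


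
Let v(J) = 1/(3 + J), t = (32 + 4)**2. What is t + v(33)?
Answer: 46657/36 ≈ 1296.0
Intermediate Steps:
t = 1296 (t = 36**2 = 1296)
t + v(33) = 1296 + 1/(3 + 33) = 1296 + 1/36 = 46657/36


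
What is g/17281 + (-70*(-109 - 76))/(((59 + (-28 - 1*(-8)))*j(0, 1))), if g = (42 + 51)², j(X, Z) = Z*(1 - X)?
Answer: 224126261/673959 ≈ 332.55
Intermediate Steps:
g = 8649 (g = 93² = 8649)
g/17281 + (-70*(-109 - 76))/(((59 + (-28 - 1*(-8)))*j(0, 1))) = 8649/17281 + (-70*(-109 - 76))/(((59 + (-28 - 1*(-8)))*(1*(1 - 1*0)))) = 8649*(1/17281) + (-70*(-185))/(((59 + (-28 + 8))*(1*(1 + 0)))) = 8649/17281 + 12950/(((59 - 20)*(1*1))) = 8649/17281 + 12950/((39*1)) = 8649/17281 + 12950/39 = 224126261/673959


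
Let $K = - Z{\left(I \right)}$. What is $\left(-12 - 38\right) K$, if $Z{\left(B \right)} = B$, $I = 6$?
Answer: $300$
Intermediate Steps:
$K = -6$ ($K = \left(-1\right) 6 = -6$)
$\left(-12 - 38\right) K = \left(-12 - 38\right) \left(-6\right) = \left(-50\right) \left(-6\right) = 300$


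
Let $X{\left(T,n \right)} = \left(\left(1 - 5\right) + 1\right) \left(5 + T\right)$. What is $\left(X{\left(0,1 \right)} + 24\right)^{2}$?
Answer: $81$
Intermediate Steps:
$X{\left(T,n \right)} = -15 - 3 T$ ($X{\left(T,n \right)} = \left(-4 + 1\right) \left(5 + T\right) = - 3 \left(5 + T\right) = -15 - 3 T$)
$\left(X{\left(0,1 \right)} + 24\right)^{2} = \left(\left(-15 - 0\right) + 24\right)^{2} = \left(\left(-15 + 0\right) + 24\right)^{2} = \left(-15 + 24\right)^{2} = 9^{2} = 81$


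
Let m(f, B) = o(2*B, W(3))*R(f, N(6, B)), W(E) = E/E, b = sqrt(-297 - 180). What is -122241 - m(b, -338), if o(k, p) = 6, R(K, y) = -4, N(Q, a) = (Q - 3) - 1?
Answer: -122217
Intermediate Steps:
N(Q, a) = -4 + Q (N(Q, a) = (-3 + Q) - 1 = -4 + Q)
b = 3*I*sqrt(53) (b = sqrt(-477) = 3*I*sqrt(53) ≈ 21.84*I)
W(E) = 1
m(f, B) = -24 (m(f, B) = 6*(-4) = -24)
-122241 - m(b, -338) = -122241 - 1*(-24) = -122241 + 24 = -122217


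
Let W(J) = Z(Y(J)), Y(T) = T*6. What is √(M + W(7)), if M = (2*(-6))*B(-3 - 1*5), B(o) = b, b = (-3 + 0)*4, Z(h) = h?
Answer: √186 ≈ 13.638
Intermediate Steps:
Y(T) = 6*T
W(J) = 6*J
b = -12 (b = -3*4 = -12)
B(o) = -12
M = 144 (M = (2*(-6))*(-12) = -12*(-12) = 144)
√(M + W(7)) = √(144 + 6*7) = √(144 + 42) = √186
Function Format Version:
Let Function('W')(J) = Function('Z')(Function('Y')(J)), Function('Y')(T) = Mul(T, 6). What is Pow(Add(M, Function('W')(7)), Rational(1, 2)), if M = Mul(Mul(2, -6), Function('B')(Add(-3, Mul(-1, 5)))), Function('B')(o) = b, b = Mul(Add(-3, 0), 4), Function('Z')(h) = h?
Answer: Pow(186, Rational(1, 2)) ≈ 13.638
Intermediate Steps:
Function('Y')(T) = Mul(6, T)
Function('W')(J) = Mul(6, J)
b = -12 (b = Mul(-3, 4) = -12)
Function('B')(o) = -12
M = 144 (M = Mul(Mul(2, -6), -12) = Mul(-12, -12) = 144)
Pow(Add(M, Function('W')(7)), Rational(1, 2)) = Pow(Add(144, Mul(6, 7)), Rational(1, 2)) = Pow(Add(144, 42), Rational(1, 2)) = Pow(186, Rational(1, 2))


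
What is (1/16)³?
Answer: 1/4096 ≈ 0.00024414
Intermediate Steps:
(1/16)³ = 1/4096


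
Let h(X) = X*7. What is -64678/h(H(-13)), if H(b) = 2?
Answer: -32339/7 ≈ -4619.9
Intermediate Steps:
h(X) = 7*X
-64678/h(H(-13)) = -64678/(7*2) = -64678/14 = -64678*1/14 = -32339/7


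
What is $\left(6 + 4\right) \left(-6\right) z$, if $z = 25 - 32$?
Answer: $420$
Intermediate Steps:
$z = -7$ ($z = 25 - 32 = -7$)
$\left(6 + 4\right) \left(-6\right) z = \left(6 + 4\right) \left(-6\right) \left(-7\right) = 10 \left(-6\right) \left(-7\right) = \left(-60\right) \left(-7\right) = 420$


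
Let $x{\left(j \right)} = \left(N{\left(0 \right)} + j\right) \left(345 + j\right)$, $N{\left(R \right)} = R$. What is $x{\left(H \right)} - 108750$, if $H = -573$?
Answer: $21894$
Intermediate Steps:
$x{\left(j \right)} = j \left(345 + j\right)$ ($x{\left(j \right)} = \left(0 + j\right) \left(345 + j\right) = j \left(345 + j\right)$)
$x{\left(H \right)} - 108750 = - 573 \left(345 - 573\right) - 108750 = \left(-573\right) \left(-228\right) - 108750 = 130644 - 108750 = 21894$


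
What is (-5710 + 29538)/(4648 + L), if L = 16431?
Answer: 23828/21079 ≈ 1.1304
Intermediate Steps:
(-5710 + 29538)/(4648 + L) = (-5710 + 29538)/(4648 + 16431) = 23828/21079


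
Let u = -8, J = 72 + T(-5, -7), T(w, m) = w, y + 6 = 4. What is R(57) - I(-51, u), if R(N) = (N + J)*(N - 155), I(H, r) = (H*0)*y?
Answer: -12152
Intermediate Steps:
y = -2 (y = -6 + 4 = -2)
J = 67 (J = 72 - 5 = 67)
I(H, r) = 0 (I(H, r) = (H*0)*(-2) = 0*(-2) = 0)
R(N) = (-155 + N)*(67 + N) (R(N) = (N + 67)*(N - 155) = (67 + N)*(-155 + N) = (-155 + N)*(67 + N))
R(57) - I(-51, u) = (-10385 + 57² - 88*57) - 1*0 = (-10385 + 3249 - 5016) + 0 = -12152 + 0 = -12152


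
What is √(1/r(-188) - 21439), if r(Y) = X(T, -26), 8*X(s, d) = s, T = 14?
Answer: I*√1050483/7 ≈ 146.42*I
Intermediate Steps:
X(s, d) = s/8
r(Y) = 7/4 (r(Y) = (⅛)*14 = 7/4)
√(1/r(-188) - 21439) = √(1/(7/4) - 21439) = √(4/7 - 21439) = √(-150069/7) = I*√1050483/7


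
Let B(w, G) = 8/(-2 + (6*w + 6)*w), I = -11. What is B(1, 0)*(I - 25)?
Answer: -144/5 ≈ -28.800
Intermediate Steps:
B(w, G) = 8/(-2 + w*(6 + 6*w)) (B(w, G) = 8/(-2 + (6 + 6*w)*w) = 8/(-2 + w*(6 + 6*w)))
B(1, 0)*(I - 25) = (4/(-1 + 3*1 + 3*1**2))*(-11 - 25) = (4/(-1 + 3 + 3*1))*(-36) = (4/(-1 + 3 + 3))*(-36) = (4/5)*(-36) = -144/5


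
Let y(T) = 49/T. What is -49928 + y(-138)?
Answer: -6890113/138 ≈ -49928.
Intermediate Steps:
-49928 + y(-138) = -49928 + 49/(-138) = -49928 + 49*(-1/138) = -49928 - 49/138 = -6890113/138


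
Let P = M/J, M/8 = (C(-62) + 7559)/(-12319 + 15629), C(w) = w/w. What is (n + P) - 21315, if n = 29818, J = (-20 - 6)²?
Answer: 475650829/55939 ≈ 8503.0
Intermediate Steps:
C(w) = 1
J = 676 (J = (-26)² = 676)
M = 6048/331 (M = 8*((1 + 7559)/(-12319 + 15629)) = 8*(7560/3310) = 8*(7560*(1/3310)) = 8*(756/331) = 6048/331 ≈ 18.272)
P = 1512/55939 (P = (6048/331)/676 = (6048/331)*(1/676) = 1512/55939 ≈ 0.027029)
(n + P) - 21315 = (29818 + 1512/55939) - 21315 = 1667990614/55939 - 21315 = 475650829/55939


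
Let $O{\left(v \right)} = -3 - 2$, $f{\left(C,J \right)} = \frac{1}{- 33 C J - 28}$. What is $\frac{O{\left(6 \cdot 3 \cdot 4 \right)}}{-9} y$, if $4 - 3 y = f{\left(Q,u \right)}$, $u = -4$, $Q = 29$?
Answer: $\frac{15199}{20520} \approx 0.74069$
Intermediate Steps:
$f{\left(C,J \right)} = \frac{1}{-28 - 33 C J}$ ($f{\left(C,J \right)} = \frac{1}{- 33 C J - 28} = \frac{1}{-28 - 33 C J}$)
$O{\left(v \right)} = -5$ ($O{\left(v \right)} = -3 - 2 = -5$)
$y = \frac{15199}{11400}$ ($y = \frac{4}{3} - \frac{\left(-1\right) \frac{1}{28 + 33 \cdot 29 \left(-4\right)}}{3} = \frac{4}{3} - \frac{\left(-1\right) \frac{1}{28 - 3828}}{3} = \frac{4}{3} - \frac{\left(-1\right) \frac{1}{-3800}}{3} = \frac{4}{3} - \frac{\left(-1\right) \left(- \frac{1}{3800}\right)}{3} = \frac{4}{3} - \frac{1}{11400} = \frac{15199}{11400} \approx 1.3332$)
$\frac{O{\left(6 \cdot 3 \cdot 4 \right)}}{-9} y = - \frac{5}{-9} \cdot \frac{15199}{11400} = \left(-5\right) \left(- \frac{1}{9}\right) \frac{15199}{11400} = \frac{5}{9} \cdot \frac{15199}{11400} = \frac{15199}{20520}$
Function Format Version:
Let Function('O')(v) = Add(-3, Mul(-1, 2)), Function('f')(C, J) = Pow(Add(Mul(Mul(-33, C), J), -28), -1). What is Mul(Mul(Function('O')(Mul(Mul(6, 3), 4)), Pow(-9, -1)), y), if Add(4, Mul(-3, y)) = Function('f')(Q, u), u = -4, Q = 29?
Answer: Rational(15199, 20520) ≈ 0.74069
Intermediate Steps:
Function('f')(C, J) = Pow(Add(-28, Mul(-33, C, J)), -1) (Function('f')(C, J) = Pow(Add(Mul(-33, C, J), -28), -1) = Pow(Add(-28, Mul(-33, C, J)), -1))
Function('O')(v) = -5 (Function('O')(v) = Add(-3, -2) = -5)
y = Rational(15199, 11400) (y = Add(Rational(4, 3), Mul(Rational(-1, 3), Mul(-1, Pow(Add(28, Mul(33, 29, -4)), -1)))) = Add(Rational(4, 3), Mul(Rational(-1, 3), Mul(-1, Pow(Add(28, -3828), -1)))) = Add(Rational(4, 3), Mul(Rational(-1, 3), Mul(-1, Pow(-3800, -1)))) = Add(Rational(4, 3), Mul(Rational(-1, 3), Mul(-1, Rational(-1, 3800)))) = Add(Rational(4, 3), Mul(Rational(-1, 3), Rational(1, 3800))) = Add(Rational(4, 3), Rational(-1, 11400)) = Rational(15199, 11400) ≈ 1.3332)
Mul(Mul(Function('O')(Mul(Mul(6, 3), 4)), Pow(-9, -1)), y) = Mul(Mul(-5, Pow(-9, -1)), Rational(15199, 11400)) = Mul(Mul(-5, Rational(-1, 9)), Rational(15199, 11400)) = Mul(Rational(5, 9), Rational(15199, 11400)) = Rational(15199, 20520)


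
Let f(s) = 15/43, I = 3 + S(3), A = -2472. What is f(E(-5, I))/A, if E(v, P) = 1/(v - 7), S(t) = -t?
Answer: -5/35432 ≈ -0.00014112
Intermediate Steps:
I = 0 (I = 3 - 1*3 = 3 - 3 = 0)
E(v, P) = 1/(-7 + v)
f(s) = 15/43 (f(s) = 15*(1/43) = 15/43)
f(E(-5, I))/A = (15/43)/(-2472) = (15/43)*(-1/2472) = -5/35432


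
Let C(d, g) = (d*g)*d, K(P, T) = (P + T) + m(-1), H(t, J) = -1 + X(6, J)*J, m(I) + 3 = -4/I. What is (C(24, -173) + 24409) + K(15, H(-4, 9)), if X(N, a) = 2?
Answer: -75206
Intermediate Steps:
m(I) = -3 - 4/I
H(t, J) = -1 + 2*J
K(P, T) = 1 + P + T (K(P, T) = (P + T) + (-3 - 4/(-1)) = (P + T) + (-3 - 4*(-1)) = (P + T) + (-3 + 4) = (P + T) + 1 = 1 + P + T)
C(d, g) = g*d²
(C(24, -173) + 24409) + K(15, H(-4, 9)) = (-173*24² + 24409) + (1 + 15 + (-1 + 2*9)) = (-173*576 + 24409) + (1 + 15 + (-1 + 18)) = (-99648 + 24409) + (1 + 15 + 17) = -75239 + 33 = -75206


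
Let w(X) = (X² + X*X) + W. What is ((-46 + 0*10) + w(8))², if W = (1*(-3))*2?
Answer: 5776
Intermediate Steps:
W = -6 (W = -3*2 = -6)
w(X) = -6 + 2*X² (w(X) = (X² + X*X) - 6 = (X² + X²) - 6 = 2*X² - 6 = -6 + 2*X²)
((-46 + 0*10) + w(8))² = ((-46 + 0*10) + (-6 + 2*8²))² = ((-46 + 0) + (-6 + 2*64))² = (-46 + (-6 + 128))² = (-46 + 122)² = 76² = 5776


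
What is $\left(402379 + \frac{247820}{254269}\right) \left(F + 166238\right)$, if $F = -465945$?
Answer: $- \frac{30663848494445097}{254269} \approx -1.206 \cdot 10^{11}$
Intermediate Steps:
$\left(402379 + \frac{247820}{254269}\right) \left(F + 166238\right) = \left(402379 + \frac{247820}{254269}\right) \left(-465945 + 166238\right) = \left(402379 + 247820 \cdot \frac{1}{254269}\right) \left(-299707\right) = \left(402379 + \frac{247820}{254269}\right) \left(-299707\right) = \frac{102312753771}{254269} \left(-299707\right) = - \frac{30663848494445097}{254269}$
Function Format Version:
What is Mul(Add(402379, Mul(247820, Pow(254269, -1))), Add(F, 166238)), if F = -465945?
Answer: Rational(-30663848494445097, 254269) ≈ -1.2060e+11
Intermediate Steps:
Mul(Add(402379, Mul(247820, Pow(254269, -1))), Add(F, 166238)) = Mul(Add(402379, Mul(247820, Pow(254269, -1))), Add(-465945, 166238)) = Mul(Add(402379, Mul(247820, Rational(1, 254269))), -299707) = Mul(Add(402379, Rational(247820, 254269)), -299707) = Mul(Rational(102312753771, 254269), -299707) = Rational(-30663848494445097, 254269)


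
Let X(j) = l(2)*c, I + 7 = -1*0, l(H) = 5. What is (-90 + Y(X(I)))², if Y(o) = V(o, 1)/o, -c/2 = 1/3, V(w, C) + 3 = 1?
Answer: 199809/25 ≈ 7992.4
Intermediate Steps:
V(w, C) = -2 (V(w, C) = -3 + 1 = -2)
c = -⅔ (c = -2/3 = -2*⅓ = -⅔ ≈ -0.66667)
I = -7 (I = -7 - 1*0 = -7 + 0 = -7)
X(j) = -10/3 (X(j) = 5*(-⅔) = -10/3)
Y(o) = -2/o
(-90 + Y(X(I)))² = (-90 - 2/(-10/3))² = (-90 - 2*(-3/10))² = (-90 + ⅗)² = (-447/5)² = 199809/25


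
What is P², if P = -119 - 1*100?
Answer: 47961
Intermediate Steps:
P = -219 (P = -119 - 100 = -219)
P² = (-219)² = 47961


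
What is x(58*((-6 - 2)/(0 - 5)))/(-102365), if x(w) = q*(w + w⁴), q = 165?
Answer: -1529630045328/12795625 ≈ -1.1954e+5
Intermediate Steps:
x(w) = 165*w + 165*w⁴ (x(w) = 165*(w + w⁴) = 165*w + 165*w⁴)
x(58*((-6 - 2)/(0 - 5)))/(-102365) = (165*(58*((-6 - 2)/(0 - 5)))*(1 + (58*((-6 - 2)/(0 - 5)))³))/(-102365) = (165*(58*(-8/(-5)))*(1 + (58*(-8/(-5)))³))*(-1/102365) = (165*(58*(-8*(-⅕)))*(1 + (58*(-8*(-⅕)))³))*(-1/102365) = (165*(58*(8/5))*(1 + (58*(8/5))³))*(-1/102365) = (165*(464/5)*(1 + (464/5)³))*(-1/102365) = (165*(464/5)*(1 + 99897344/125))*(-1/102365) = (165*(464/5)*(99897469/125))*(-1/102365) = (1529630045328/125)*(-1/102365) = -1529630045328/12795625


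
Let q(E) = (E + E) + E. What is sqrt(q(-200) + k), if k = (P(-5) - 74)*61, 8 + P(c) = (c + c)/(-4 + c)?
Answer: 4*I*sqrt(3113)/3 ≈ 74.392*I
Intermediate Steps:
q(E) = 3*E (q(E) = 2*E + E = 3*E)
P(c) = -8 + 2*c/(-4 + c) (P(c) = -8 + (c + c)/(-4 + c) = -8 + (2*c)/(-4 + c) = -8 + 2*c/(-4 + c))
k = -44408/9 (k = (2*(16 - 3*(-5))/(-4 - 5) - 74)*61 = (2*(16 + 15)/(-9) - 74)*61 = (2*(-1/9)*31 - 74)*61 = (-62/9 - 74)*61 = -728/9*61 = -44408/9 ≈ -4934.2)
sqrt(q(-200) + k) = sqrt(3*(-200) - 44408/9) = sqrt(-600 - 44408/9) = sqrt(-49808/9) = 4*I*sqrt(3113)/3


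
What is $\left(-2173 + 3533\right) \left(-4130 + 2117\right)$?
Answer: $-2737680$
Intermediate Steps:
$\left(-2173 + 3533\right) \left(-4130 + 2117\right) = 1360 \left(-2013\right) = -2737680$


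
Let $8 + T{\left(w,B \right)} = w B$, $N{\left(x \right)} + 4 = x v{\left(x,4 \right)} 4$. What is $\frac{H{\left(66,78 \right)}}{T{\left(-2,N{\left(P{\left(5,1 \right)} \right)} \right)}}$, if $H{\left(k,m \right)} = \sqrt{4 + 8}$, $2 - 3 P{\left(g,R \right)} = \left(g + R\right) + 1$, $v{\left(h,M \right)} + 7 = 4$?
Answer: $- \frac{\sqrt{3}}{20} \approx -0.086603$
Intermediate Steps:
$v{\left(h,M \right)} = -3$ ($v{\left(h,M \right)} = -7 + 4 = -3$)
$P{\left(g,R \right)} = \frac{1}{3} - \frac{R}{3} - \frac{g}{3}$ ($P{\left(g,R \right)} = \frac{2}{3} - \frac{\left(g + R\right) + 1}{3} = \frac{2}{3} - \frac{\left(R + g\right) + 1}{3} = \frac{2}{3} - \frac{1 + R + g}{3} = \frac{2}{3} - \left(\frac{1}{3} + \frac{R}{3} + \frac{g}{3}\right) = \frac{1}{3} - \frac{R}{3} - \frac{g}{3}$)
$N{\left(x \right)} = -4 - 12 x$ ($N{\left(x \right)} = -4 + x \left(-3\right) 4 = -4 + - 3 x 4 = -4 - 12 x$)
$H{\left(k,m \right)} = 2 \sqrt{3}$ ($H{\left(k,m \right)} = \sqrt{12} = 2 \sqrt{3}$)
$T{\left(w,B \right)} = -8 + B w$ ($T{\left(w,B \right)} = -8 + w B = -8 + B w$)
$\frac{H{\left(66,78 \right)}}{T{\left(-2,N{\left(P{\left(5,1 \right)} \right)} \right)}} = \frac{2 \sqrt{3}}{-8 + \left(-4 - 12 \left(\frac{1}{3} - \frac{1}{3} - \frac{5}{3}\right)\right) \left(-2\right)} = \frac{2 \sqrt{3}}{-8 + \left(-4 - -20\right) \left(-2\right)} = \frac{2 \sqrt{3}}{-8 + \left(-4 + 20\right) \left(-2\right)} = \frac{2 \sqrt{3}}{-8 + 16 \left(-2\right)} = \frac{2 \sqrt{3}}{-8 - 32} = \frac{2 \sqrt{3}}{-40} = 2 \sqrt{3} \left(- \frac{1}{40}\right) = - \frac{\sqrt{3}}{20}$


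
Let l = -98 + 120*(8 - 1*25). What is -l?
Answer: 2138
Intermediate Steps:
l = -2138 (l = -98 + 120*(8 - 25) = -98 + 120*(-17) = -98 - 2040 = -2138)
-l = -1*(-2138) = 2138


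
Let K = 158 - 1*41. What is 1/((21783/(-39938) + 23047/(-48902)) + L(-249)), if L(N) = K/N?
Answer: -40525747577/60245148295 ≈ -0.67268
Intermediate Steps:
K = 117 (K = 158 - 41 = 117)
L(N) = 117/N
1/((21783/(-39938) + 23047/(-48902)) + L(-249)) = 1/((21783/(-39938) + 23047/(-48902)) + 117/(-249)) = 1/((21783*(-1/39938) + 23047*(-1/48902)) + 117*(-1/249)) = 1/((-21783/39938 - 23047/48902) - 39/83) = 1/(-496420838/488262019 - 39/83) = 1/(-60245148295/40525747577) = -40525747577/60245148295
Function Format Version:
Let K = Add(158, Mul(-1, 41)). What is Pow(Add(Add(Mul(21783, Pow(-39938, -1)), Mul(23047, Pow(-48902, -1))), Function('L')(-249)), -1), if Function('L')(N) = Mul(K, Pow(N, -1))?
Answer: Rational(-40525747577, 60245148295) ≈ -0.67268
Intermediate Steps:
K = 117 (K = Add(158, -41) = 117)
Function('L')(N) = Mul(117, Pow(N, -1))
Pow(Add(Add(Mul(21783, Pow(-39938, -1)), Mul(23047, Pow(-48902, -1))), Function('L')(-249)), -1) = Pow(Add(Add(Mul(21783, Pow(-39938, -1)), Mul(23047, Pow(-48902, -1))), Mul(117, Pow(-249, -1))), -1) = Pow(Add(Add(Mul(21783, Rational(-1, 39938)), Mul(23047, Rational(-1, 48902))), Mul(117, Rational(-1, 249))), -1) = Pow(Add(Add(Rational(-21783, 39938), Rational(-23047, 48902)), Rational(-39, 83)), -1) = Pow(Add(Rational(-496420838, 488262019), Rational(-39, 83)), -1) = Pow(Rational(-60245148295, 40525747577), -1) = Rational(-40525747577, 60245148295)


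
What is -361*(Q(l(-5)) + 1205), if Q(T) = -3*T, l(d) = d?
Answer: -440420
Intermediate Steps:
-361*(Q(l(-5)) + 1205) = -361*(-3*(-5) + 1205) = -361*(15 + 1205) = -361*1220 = -440420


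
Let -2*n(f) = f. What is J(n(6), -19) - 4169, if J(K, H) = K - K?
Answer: -4169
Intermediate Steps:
n(f) = -f/2
J(K, H) = 0
J(n(6), -19) - 4169 = 0 - 4169 = -4169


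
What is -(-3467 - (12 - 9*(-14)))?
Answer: 3605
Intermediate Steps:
-(-3467 - (12 - 9*(-14))) = -(-3467 - (12 + 126)) = -(-3467 - 1*138) = -(-3467 - 138) = -1*(-3605) = 3605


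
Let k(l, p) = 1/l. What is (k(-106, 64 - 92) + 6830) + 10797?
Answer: 1868461/106 ≈ 17627.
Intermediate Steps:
(k(-106, 64 - 92) + 6830) + 10797 = (1/(-106) + 6830) + 10797 = (-1/106 + 6830) + 10797 = 723979/106 + 10797 = 1868461/106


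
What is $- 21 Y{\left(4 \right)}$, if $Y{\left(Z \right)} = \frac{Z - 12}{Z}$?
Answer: $42$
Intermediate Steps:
$Y{\left(Z \right)} = \frac{-12 + Z}{Z}$ ($Y{\left(Z \right)} = \frac{Z - 12}{Z} = \frac{-12 + Z}{Z}$)
$- 21 Y{\left(4 \right)} = - 21 \frac{-12 + 4}{4} = - 21 \cdot \frac{1}{4} \left(-8\right) = \left(-21\right) \left(-2\right) = 42$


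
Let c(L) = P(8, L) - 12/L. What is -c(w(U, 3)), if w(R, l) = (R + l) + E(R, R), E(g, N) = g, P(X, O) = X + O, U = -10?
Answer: 141/17 ≈ 8.2941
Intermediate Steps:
P(X, O) = O + X
w(R, l) = l + 2*R (w(R, l) = (R + l) + R = l + 2*R)
c(L) = 8 + L - 12/L (c(L) = (L + 8) - 12/L = (8 + L) - 12/L = 8 + L - 12/L)
-c(w(U, 3)) = -(8 + (3 + 2*(-10)) - 12/(3 + 2*(-10))) = -(8 + (3 - 20) - 12/(3 - 20)) = -(8 - 17 - 12/(-17)) = -(8 - 17 - 12*(-1/17)) = -(8 - 17 + 12/17) = -1*(-141/17) = 141/17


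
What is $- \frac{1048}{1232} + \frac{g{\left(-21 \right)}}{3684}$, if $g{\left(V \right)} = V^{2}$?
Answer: $- \frac{69115}{94556} \approx -0.73094$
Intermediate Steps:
$- \frac{1048}{1232} + \frac{g{\left(-21 \right)}}{3684} = - \frac{1048}{1232} + \frac{\left(-21\right)^{2}}{3684} = \left(-1048\right) \frac{1}{1232} + 441 \cdot \frac{1}{3684} = - \frac{131}{154} + \frac{147}{1228} = - \frac{69115}{94556}$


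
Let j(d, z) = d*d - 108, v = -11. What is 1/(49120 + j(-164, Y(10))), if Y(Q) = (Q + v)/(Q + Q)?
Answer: 1/75908 ≈ 1.3174e-5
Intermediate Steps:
Y(Q) = (-11 + Q)/(2*Q) (Y(Q) = (Q - 11)/(Q + Q) = (-11 + Q)/((2*Q)) = (-11 + Q)*(1/(2*Q)) = (-11 + Q)/(2*Q))
j(d, z) = -108 + d² (j(d, z) = d² - 108 = -108 + d²)
1/(49120 + j(-164, Y(10))) = 1/(49120 + (-108 + (-164)²)) = 1/(49120 + (-108 + 26896)) = 1/(49120 + 26788) = 1/75908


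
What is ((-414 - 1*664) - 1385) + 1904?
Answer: -559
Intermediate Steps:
((-414 - 1*664) - 1385) + 1904 = ((-414 - 664) - 1385) + 1904 = (-1078 - 1385) + 1904 = -2463 + 1904 = -559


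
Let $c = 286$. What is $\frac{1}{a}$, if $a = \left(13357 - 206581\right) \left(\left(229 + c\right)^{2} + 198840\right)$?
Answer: $- \frac{1}{89668495560} \approx -1.1152 \cdot 10^{-11}$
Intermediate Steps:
$a = -89668495560$ ($a = \left(13357 - 206581\right) \left(\left(229 + 286\right)^{2} + 198840\right) = - 193224 \left(515^{2} + 198840\right) = - 193224 \left(265225 + 198840\right) = \left(-193224\right) 464065 = -89668495560$)
$\frac{1}{a} = \frac{1}{-89668495560} = - \frac{1}{89668495560}$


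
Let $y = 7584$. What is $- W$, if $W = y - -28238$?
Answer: $-35822$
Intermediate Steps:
$W = 35822$ ($W = 7584 - -28238 = 7584 + 28238 = 35822$)
$- W = \left(-1\right) 35822 = -35822$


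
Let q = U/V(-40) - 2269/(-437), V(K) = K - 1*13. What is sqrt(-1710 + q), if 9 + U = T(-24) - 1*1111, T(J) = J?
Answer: 5*I*sqrt(36117379205)/23161 ≈ 41.027*I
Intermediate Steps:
V(K) = -13 + K (V(K) = K - 13 = -13 + K)
U = -1144 (U = -9 + (-24 - 1*1111) = -9 + (-24 - 1111) = -9 - 1135 = -1144)
q = 620185/23161 (q = -1144/(-13 - 40) - 2269/(-437) = -1144/(-53) - 2269*(-1/437) = -1144*(-1/53) + 2269/437 = 1144/53 + 2269/437 = 620185/23161 ≈ 26.777)
sqrt(-1710 + q) = sqrt(-1710 + 620185/23161) = sqrt(-38985125/23161) = 5*I*sqrt(36117379205)/23161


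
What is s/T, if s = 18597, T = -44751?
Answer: -6199/14917 ≈ -0.41557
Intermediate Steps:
s/T = 18597/(-44751) = 18597*(-1/44751) = -6199/14917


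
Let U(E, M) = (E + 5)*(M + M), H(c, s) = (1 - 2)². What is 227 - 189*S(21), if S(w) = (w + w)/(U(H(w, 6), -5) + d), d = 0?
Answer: 3593/10 ≈ 359.30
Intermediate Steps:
H(c, s) = 1 (H(c, s) = (-1)² = 1)
U(E, M) = 2*M*(5 + E) (U(E, M) = (5 + E)*(2*M) = 2*M*(5 + E))
S(w) = -w/30 (S(w) = (w + w)/(2*(-5)*(5 + 1) + 0) = (2*w)/(2*(-5)*6 + 0) = (2*w)/(-60 + 0) = (2*w)/(-60) = (2*w)*(-1/60) = -w/30)
227 - 189*S(21) = 227 - (-63)*21/10 = 227 - 189*(-7/10) = 227 + 1323/10 = 3593/10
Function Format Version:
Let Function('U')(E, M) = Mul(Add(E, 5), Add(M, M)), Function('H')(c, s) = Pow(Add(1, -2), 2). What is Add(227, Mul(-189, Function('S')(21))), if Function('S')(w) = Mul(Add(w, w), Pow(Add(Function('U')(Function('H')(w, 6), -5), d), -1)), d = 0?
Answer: Rational(3593, 10) ≈ 359.30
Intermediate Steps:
Function('H')(c, s) = 1 (Function('H')(c, s) = Pow(-1, 2) = 1)
Function('U')(E, M) = Mul(2, M, Add(5, E)) (Function('U')(E, M) = Mul(Add(5, E), Mul(2, M)) = Mul(2, M, Add(5, E)))
Function('S')(w) = Mul(Rational(-1, 30), w) (Function('S')(w) = Mul(Add(w, w), Pow(Add(Mul(2, -5, Add(5, 1)), 0), -1)) = Mul(Mul(2, w), Pow(Add(Mul(2, -5, 6), 0), -1)) = Mul(Mul(2, w), Pow(Add(-60, 0), -1)) = Mul(Mul(2, w), Pow(-60, -1)) = Mul(Mul(2, w), Rational(-1, 60)) = Mul(Rational(-1, 30), w))
Add(227, Mul(-189, Function('S')(21))) = Add(227, Mul(-189, Mul(Rational(-1, 30), 21))) = Add(227, Mul(-189, Rational(-7, 10))) = Add(227, Rational(1323, 10)) = Rational(3593, 10)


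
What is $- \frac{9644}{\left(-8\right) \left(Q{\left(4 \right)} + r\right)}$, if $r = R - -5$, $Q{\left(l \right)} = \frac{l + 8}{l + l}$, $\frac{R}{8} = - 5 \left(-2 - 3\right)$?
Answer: $\frac{2411}{413} \approx 5.8378$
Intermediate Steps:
$R = 200$ ($R = 8 \left(- 5 \left(-2 - 3\right)\right) = 8 \left(\left(-5\right) \left(-5\right)\right) = 8 \cdot 25 = 200$)
$Q{\left(l \right)} = \frac{8 + l}{2 l}$
$r = 205$ ($r = 200 - -5 = 200 + 5 = 205$)
$- \frac{9644}{\left(-8\right) \left(Q{\left(4 \right)} + r\right)} = - \frac{9644}{\left(-8\right) \left(\frac{8 + 4}{2 \cdot 4} + 205\right)} = - \frac{9644}{\left(-8\right) \left(\frac{1}{2} \cdot \frac{1}{4} \cdot 12 + 205\right)} = - \frac{9644}{\left(-8\right) \left(\frac{3}{2} + 205\right)} = - \frac{9644}{\left(-8\right) \frac{413}{2}} = - \frac{9644}{-1652} = \left(-9644\right) \left(- \frac{1}{1652}\right) = \frac{2411}{413}$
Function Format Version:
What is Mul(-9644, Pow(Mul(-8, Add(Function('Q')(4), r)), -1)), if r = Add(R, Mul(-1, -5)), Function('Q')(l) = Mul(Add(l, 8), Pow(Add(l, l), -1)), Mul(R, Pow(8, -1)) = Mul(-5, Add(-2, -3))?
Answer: Rational(2411, 413) ≈ 5.8378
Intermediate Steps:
R = 200 (R = Mul(8, Mul(-5, Add(-2, -3))) = Mul(8, Mul(-5, -5)) = Mul(8, 25) = 200)
Function('Q')(l) = Mul(Rational(1, 2), Pow(l, -1), Add(8, l)) (Function('Q')(l) = Mul(Add(8, l), Pow(Mul(2, l), -1)) = Mul(Add(8, l), Mul(Rational(1, 2), Pow(l, -1))) = Mul(Rational(1, 2), Pow(l, -1), Add(8, l)))
r = 205 (r = Add(200, Mul(-1, -5)) = Add(200, 5) = 205)
Mul(-9644, Pow(Mul(-8, Add(Function('Q')(4), r)), -1)) = Mul(-9644, Pow(Mul(-8, Add(Mul(Rational(1, 2), Pow(4, -1), Add(8, 4)), 205)), -1)) = Mul(-9644, Pow(Mul(-8, Add(Mul(Rational(1, 2), Rational(1, 4), 12), 205)), -1)) = Mul(-9644, Pow(Mul(-8, Add(Rational(3, 2), 205)), -1)) = Mul(-9644, Pow(Mul(-8, Rational(413, 2)), -1)) = Mul(-9644, Pow(-1652, -1)) = Mul(-9644, Rational(-1, 1652)) = Rational(2411, 413)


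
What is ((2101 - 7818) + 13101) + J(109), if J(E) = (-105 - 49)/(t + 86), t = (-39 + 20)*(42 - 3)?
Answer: 4836674/655 ≈ 7384.2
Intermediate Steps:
t = -741 (t = -19*39 = -741)
J(E) = 154/655 (J(E) = (-105 - 49)/(-741 + 86) = -154/(-655) = -154*(-1/655) = 154/655)
((2101 - 7818) + 13101) + J(109) = ((2101 - 7818) + 13101) + 154/655 = (-5717 + 13101) + 154/655 = 7384 + 154/655 = 4836674/655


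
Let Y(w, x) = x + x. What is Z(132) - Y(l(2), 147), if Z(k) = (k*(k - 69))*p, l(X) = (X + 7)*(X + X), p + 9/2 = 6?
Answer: 12180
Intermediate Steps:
p = 3/2 (p = -9/2 + 6 = 3/2 ≈ 1.5000)
l(X) = 2*X*(7 + X) (l(X) = (7 + X)*(2*X) = 2*X*(7 + X))
Y(w, x) = 2*x
Z(k) = 3*k*(-69 + k)/2 (Z(k) = (k*(k - 69))*(3/2) = (k*(-69 + k))*(3/2) = 3*k*(-69 + k)/2)
Z(132) - Y(l(2), 147) = (3/2)*132*(-69 + 132) - 2*147 = (3/2)*132*63 - 1*294 = 12474 - 294 = 12180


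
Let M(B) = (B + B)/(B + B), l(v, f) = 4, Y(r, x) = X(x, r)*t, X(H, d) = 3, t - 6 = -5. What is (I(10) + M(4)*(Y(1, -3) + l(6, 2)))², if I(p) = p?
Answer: 289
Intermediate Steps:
t = 1 (t = 6 - 5 = 1)
Y(r, x) = 3 (Y(r, x) = 3*1 = 3)
M(B) = 1 (M(B) = (2*B)/((2*B)) = (2*B)*(1/(2*B)) = 1)
(I(10) + M(4)*(Y(1, -3) + l(6, 2)))² = (10 + 1*(3 + 4))² = (10 + 1*7)² = (10 + 7)² = 17² = 289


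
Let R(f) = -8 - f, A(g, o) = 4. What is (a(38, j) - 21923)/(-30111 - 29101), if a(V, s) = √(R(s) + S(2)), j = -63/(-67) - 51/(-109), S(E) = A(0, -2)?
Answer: 21923/59212 - I*√72109822/216212618 ≈ 0.37025 - 3.9275e-5*I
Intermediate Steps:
S(E) = 4
j = 10284/7303 (j = -63*(-1/67) - 51*(-1/109) = 63/67 + 51/109 = 10284/7303 ≈ 1.4082)
a(V, s) = √(-4 - s) (a(V, s) = √((-8 - s) + 4) = √(-4 - s))
(a(38, j) - 21923)/(-30111 - 29101) = (√(-4 - 1*10284/7303) - 21923)/(-30111 - 29101) = (√(-4 - 10284/7303) - 21923)/(-59212) = (√(-39496/7303) - 21923)*(-1/59212) = (2*I*√72109822/7303 - 21923)*(-1/59212) = (-21923 + 2*I*√72109822/7303)*(-1/59212) = 21923/59212 - I*√72109822/216212618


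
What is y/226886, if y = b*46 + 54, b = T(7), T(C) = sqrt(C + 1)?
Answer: 27/113443 + 46*sqrt(2)/113443 ≈ 0.00081145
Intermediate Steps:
T(C) = sqrt(1 + C)
b = 2*sqrt(2) (b = sqrt(1 + 7) = sqrt(8) = 2*sqrt(2) ≈ 2.8284)
y = 54 + 92*sqrt(2) (y = (2*sqrt(2))*46 + 54 = 92*sqrt(2) + 54 = 54 + 92*sqrt(2) ≈ 184.11)
y/226886 = (54 + 92*sqrt(2))/226886 = (54 + 92*sqrt(2))*(1/226886) = 27/113443 + 46*sqrt(2)/113443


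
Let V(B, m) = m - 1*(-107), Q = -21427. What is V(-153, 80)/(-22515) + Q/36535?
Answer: -19570438/32903421 ≈ -0.59478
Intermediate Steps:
V(B, m) = 107 + m (V(B, m) = m + 107 = 107 + m)
V(-153, 80)/(-22515) + Q/36535 = (107 + 80)/(-22515) - 21427/36535 = 187*(-1/22515) - 21427*1/36535 = -187/22515 - 21427/36535 = -19570438/32903421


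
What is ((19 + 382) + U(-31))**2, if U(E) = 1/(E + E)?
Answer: 618069321/3844 ≈ 1.6079e+5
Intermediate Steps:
U(E) = 1/(2*E)
((19 + 382) + U(-31))**2 = ((19 + 382) + (1/2)/(-31))**2 = (401 + (1/2)*(-1/31))**2 = (401 - 1/62)**2 = (24861/62)**2 = 618069321/3844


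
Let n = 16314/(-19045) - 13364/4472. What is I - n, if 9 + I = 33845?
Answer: 55425266889/1637870 ≈ 33840.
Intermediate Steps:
I = 33836 (I = -9 + 33845 = 33836)
n = -6297569/1637870 (n = 16314*(-1/19045) - 13364*1/4472 = -16314/19045 - 257/86 = -6297569/1637870 ≈ -3.8450)
I - n = 33836 - 1*(-6297569/1637870) = 33836 + 6297569/1637870 = 55425266889/1637870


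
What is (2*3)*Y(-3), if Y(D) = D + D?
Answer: -36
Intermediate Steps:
Y(D) = 2*D
(2*3)*Y(-3) = (2*3)*(2*(-3)) = 6*(-6) = -36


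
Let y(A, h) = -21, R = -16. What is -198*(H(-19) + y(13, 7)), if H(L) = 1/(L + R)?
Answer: 145728/35 ≈ 4163.7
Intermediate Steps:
H(L) = 1/(-16 + L) (H(L) = 1/(L - 16) = 1/(-16 + L))
-198*(H(-19) + y(13, 7)) = -198*(1/(-16 - 19) - 21) = -198*(1/(-35) - 21) = -198*(-1/35 - 21) = -198*(-736/35) = 145728/35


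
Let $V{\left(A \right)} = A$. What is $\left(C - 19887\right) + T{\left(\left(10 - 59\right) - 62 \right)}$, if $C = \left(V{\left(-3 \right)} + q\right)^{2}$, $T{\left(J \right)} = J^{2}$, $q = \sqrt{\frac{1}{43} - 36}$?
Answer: $-7566 + \frac{\left(129 - i \sqrt{66521}\right)^{2}}{1849} \approx -7593.0 - 35.988 i$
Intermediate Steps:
$q = \frac{i \sqrt{66521}}{43}$ ($q = \sqrt{\frac{1}{43} - 36} = \sqrt{- \frac{1547}{43}} = \frac{i \sqrt{66521}}{43} \approx 5.9981 i$)
$C = \left(-3 + \frac{i \sqrt{66521}}{43}\right)^{2} \approx -26.977 - 35.988 i$
$\left(C - 19887\right) + T{\left(\left(10 - 59\right) - 62 \right)} = \left(\frac{\left(129 - i \sqrt{66521}\right)^{2}}{1849} - 19887\right) + \left(\left(10 - 59\right) - 62\right)^{2} = \left(-19887 + \frac{\left(129 - i \sqrt{66521}\right)^{2}}{1849}\right) + \left(-49 - 62\right)^{2} = \left(-19887 + \frac{\left(129 - i \sqrt{66521}\right)^{2}}{1849}\right) + \left(-111\right)^{2} = \left(-19887 + \frac{\left(129 - i \sqrt{66521}\right)^{2}}{1849}\right) + 12321 = -7566 + \frac{\left(129 - i \sqrt{66521}\right)^{2}}{1849}$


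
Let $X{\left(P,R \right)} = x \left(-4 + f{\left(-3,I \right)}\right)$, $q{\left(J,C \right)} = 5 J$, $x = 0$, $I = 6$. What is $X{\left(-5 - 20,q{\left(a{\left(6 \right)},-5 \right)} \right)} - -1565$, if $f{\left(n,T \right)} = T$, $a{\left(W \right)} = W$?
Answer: $1565$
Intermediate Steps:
$X{\left(P,R \right)} = 0$ ($X{\left(P,R \right)} = 0 \left(-4 + 6\right) = 0 \cdot 2 = 0$)
$X{\left(-5 - 20,q{\left(a{\left(6 \right)},-5 \right)} \right)} - -1565 = 0 - -1565 = 0 + 1565 = 1565$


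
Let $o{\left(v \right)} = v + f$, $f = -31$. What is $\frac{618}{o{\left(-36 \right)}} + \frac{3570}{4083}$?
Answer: $- \frac{761368}{91187} \approx -8.3495$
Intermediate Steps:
$o{\left(v \right)} = -31 + v$ ($o{\left(v \right)} = v - 31 = -31 + v$)
$\frac{618}{o{\left(-36 \right)}} + \frac{3570}{4083} = \frac{618}{-31 - 36} + \frac{3570}{4083} = \frac{618}{-67} + 3570 \cdot \frac{1}{4083} = 618 \left(- \frac{1}{67}\right) + \frac{1190}{1361} = - \frac{618}{67} + \frac{1190}{1361} = - \frac{761368}{91187}$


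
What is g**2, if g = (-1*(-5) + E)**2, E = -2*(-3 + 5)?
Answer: 1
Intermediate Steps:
E = -4 (E = -2*2 = -4)
g = 1 (g = (-1*(-5) - 4)**2 = (5 - 4)**2 = 1**2 = 1)
g**2 = 1**2 = 1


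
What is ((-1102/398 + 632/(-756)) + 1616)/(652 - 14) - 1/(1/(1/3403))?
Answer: 206346838567/81657768654 ≈ 2.5270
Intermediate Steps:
((-1102/398 + 632/(-756)) + 1616)/(652 - 14) - 1/(1/(1/3403)) = ((-1102*1/398 + 632*(-1/756)) + 1616)/638 - 1/(1/(1/3403)) = ((-551/199 - 158/189) + 1616)*(1/638) - 1/3403 = (-135581/37611 + 1616)*(1/638) - 1*1/3403 = (60643795/37611)*(1/638) - 1/3403 = 60643795/23995818 - 1/3403 = 206346838567/81657768654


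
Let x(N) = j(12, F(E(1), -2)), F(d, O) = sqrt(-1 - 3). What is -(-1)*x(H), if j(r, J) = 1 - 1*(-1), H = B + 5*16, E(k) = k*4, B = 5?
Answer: 2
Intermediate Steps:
E(k) = 4*k
H = 85 (H = 5 + 5*16 = 5 + 80 = 85)
F(d, O) = 2*I (F(d, O) = sqrt(-4) = 2*I)
j(r, J) = 2 (j(r, J) = 1 + 1 = 2)
x(N) = 2
-(-1)*x(H) = -(-1)*2 = -1*(-2) = 2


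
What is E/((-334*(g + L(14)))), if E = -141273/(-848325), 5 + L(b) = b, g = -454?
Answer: 47091/42028848250 ≈ 1.1204e-6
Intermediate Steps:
L(b) = -5 + b
E = 47091/282775 (E = -141273*(-1/848325) = 47091/282775 ≈ 0.16653)
E/((-334*(g + L(14)))) = 47091/(282775*((-334*(-454 + (-5 + 14))))) = 47091/(282775*((-334*(-454 + 9)))) = 47091/(282775*((-334*(-445)))) = (47091/282775)/148630 = (47091/282775)*(1/148630) = 47091/42028848250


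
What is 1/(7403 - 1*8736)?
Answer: -1/1333 ≈ -0.00075019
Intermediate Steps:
1/(7403 - 1*8736) = 1/(7403 - 8736) = 1/(-1333) = -1/1333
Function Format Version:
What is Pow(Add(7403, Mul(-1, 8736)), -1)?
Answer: Rational(-1, 1333) ≈ -0.00075019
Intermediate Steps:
Pow(Add(7403, Mul(-1, 8736)), -1) = Pow(Add(7403, -8736), -1) = Pow(-1333, -1) = Rational(-1, 1333)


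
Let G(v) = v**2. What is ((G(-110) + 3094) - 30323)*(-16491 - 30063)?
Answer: 704315466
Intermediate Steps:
((G(-110) + 3094) - 30323)*(-16491 - 30063) = (((-110)**2 + 3094) - 30323)*(-16491 - 30063) = ((12100 + 3094) - 30323)*(-46554) = (15194 - 30323)*(-46554) = -15129*(-46554) = 704315466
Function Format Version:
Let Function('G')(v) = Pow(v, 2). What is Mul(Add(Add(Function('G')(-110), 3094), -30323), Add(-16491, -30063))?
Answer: 704315466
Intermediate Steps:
Mul(Add(Add(Function('G')(-110), 3094), -30323), Add(-16491, -30063)) = Mul(Add(Add(Pow(-110, 2), 3094), -30323), Add(-16491, -30063)) = Mul(Add(Add(12100, 3094), -30323), -46554) = Mul(Add(15194, -30323), -46554) = Mul(-15129, -46554) = 704315466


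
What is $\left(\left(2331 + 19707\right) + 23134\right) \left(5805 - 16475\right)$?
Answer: $-481985240$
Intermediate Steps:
$\left(\left(2331 + 19707\right) + 23134\right) \left(5805 - 16475\right) = \left(22038 + 23134\right) \left(-10670\right) = 45172 \left(-10670\right) = -481985240$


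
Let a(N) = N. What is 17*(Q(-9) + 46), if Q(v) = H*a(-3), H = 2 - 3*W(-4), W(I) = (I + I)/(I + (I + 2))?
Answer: 884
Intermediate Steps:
W(I) = 2*I/(2 + 2*I) (W(I) = (2*I)/(I + (2 + I)) = (2*I)/(2 + 2*I) = 2*I/(2 + 2*I))
H = -2 (H = 2 - (-12)/(1 - 4) = 2 - (-12)/(-3) = 2 - (-12)*(-1)/3 = 2 - 3*4/3 = 2 - 4 = -2)
Q(v) = 6 (Q(v) = -2*(-3) = 6)
17*(Q(-9) + 46) = 17*(6 + 46) = 17*52 = 884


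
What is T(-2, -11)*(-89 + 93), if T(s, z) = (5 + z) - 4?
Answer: -40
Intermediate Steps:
T(s, z) = 1 + z
T(-2, -11)*(-89 + 93) = (1 - 11)*(-89 + 93) = -10*4 = -40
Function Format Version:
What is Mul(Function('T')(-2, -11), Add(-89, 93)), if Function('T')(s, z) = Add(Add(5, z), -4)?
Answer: -40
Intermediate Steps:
Function('T')(s, z) = Add(1, z)
Mul(Function('T')(-2, -11), Add(-89, 93)) = Mul(Add(1, -11), Add(-89, 93)) = Mul(-10, 4) = -40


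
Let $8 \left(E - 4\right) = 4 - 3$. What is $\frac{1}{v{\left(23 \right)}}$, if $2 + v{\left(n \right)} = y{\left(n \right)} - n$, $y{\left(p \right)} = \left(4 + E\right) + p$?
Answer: $\frac{8}{49} \approx 0.16327$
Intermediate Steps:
$E = \frac{33}{8}$ ($E = 4 + \frac{4 - 3}{8} = 4 + \frac{1}{8} \cdot 1 = 4 + \frac{1}{8} = \frac{33}{8} \approx 4.125$)
$y{\left(p \right)} = \frac{65}{8} + p$ ($y{\left(p \right)} = \left(4 + \frac{33}{8}\right) + p = \frac{65}{8} + p$)
$v{\left(n \right)} = \frac{49}{8}$ ($v{\left(n \right)} = -2 + \left(\left(\frac{65}{8} + n\right) - n\right) = -2 + \frac{65}{8} = \frac{49}{8}$)
$\frac{1}{v{\left(23 \right)}} = \frac{1}{\frac{49}{8}} = \frac{8}{49}$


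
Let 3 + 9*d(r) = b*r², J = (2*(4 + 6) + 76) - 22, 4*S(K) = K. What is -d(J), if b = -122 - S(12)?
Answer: 684503/9 ≈ 76056.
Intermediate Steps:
S(K) = K/4
J = 74 (J = (2*10 + 76) - 22 = (20 + 76) - 22 = 96 - 22 = 74)
b = -125 (b = -122 - 12/4 = -122 - 1*3 = -122 - 3 = -125)
d(r) = -⅓ - 125*r²/9 (d(r) = -⅓ + (-125*r²)/9 = -⅓ - 125*r²/9)
-d(J) = -(-⅓ - 125/9*74²) = -(-⅓ - 125/9*5476) = -(-⅓ - 684500/9) = -1*(-684503/9) = 684503/9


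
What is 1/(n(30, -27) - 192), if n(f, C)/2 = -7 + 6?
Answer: -1/194 ≈ -0.0051546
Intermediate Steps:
n(f, C) = -2 (n(f, C) = 2*(-7 + 6) = 2*(-1) = -2)
1/(n(30, -27) - 192) = 1/(-2 - 192) = 1/(-194) = -1/194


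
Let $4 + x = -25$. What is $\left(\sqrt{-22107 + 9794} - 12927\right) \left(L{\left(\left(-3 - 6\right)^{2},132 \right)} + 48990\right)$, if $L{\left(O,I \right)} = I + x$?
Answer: $-634625211 + 49093 i \sqrt{12313} \approx -6.3463 \cdot 10^{8} + 5.4476 \cdot 10^{6} i$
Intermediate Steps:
$x = -29$ ($x = -4 - 25 = -29$)
$L{\left(O,I \right)} = -29 + I$ ($L{\left(O,I \right)} = I - 29 = -29 + I$)
$\left(\sqrt{-22107 + 9794} - 12927\right) \left(L{\left(\left(-3 - 6\right)^{2},132 \right)} + 48990\right) = \left(\sqrt{-22107 + 9794} - 12927\right) \left(\left(-29 + 132\right) + 48990\right) = \left(\sqrt{-12313} - 12927\right) \left(103 + 48990\right) = \left(i \sqrt{12313} - 12927\right) 49093 = \left(-12927 + i \sqrt{12313}\right) 49093 = -634625211 + 49093 i \sqrt{12313}$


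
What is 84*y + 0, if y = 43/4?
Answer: 903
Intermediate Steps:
y = 43/4 (y = 43*(¼) = 43/4 ≈ 10.750)
84*y + 0 = 84*(43/4) + 0 = 903 + 0 = 903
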